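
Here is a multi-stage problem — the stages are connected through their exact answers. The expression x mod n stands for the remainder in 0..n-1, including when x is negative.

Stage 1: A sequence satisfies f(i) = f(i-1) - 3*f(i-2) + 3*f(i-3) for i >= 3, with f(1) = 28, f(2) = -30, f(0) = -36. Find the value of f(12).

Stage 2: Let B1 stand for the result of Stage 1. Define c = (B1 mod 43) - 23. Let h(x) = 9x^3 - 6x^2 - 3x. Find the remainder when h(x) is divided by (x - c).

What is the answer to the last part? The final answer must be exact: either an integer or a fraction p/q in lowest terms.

Stage 1: f(3) = 1*(-30) - 3*(28) + 3*(-36) = -222; iterating: f(3)=-222, f(4)=-48, f(5)=528, f(6)=6, f(7)=-1722, f(8)=-156, f(9)=5028, f(10)=330, f(11)=-15222, f(12)=-1128; answer -1128
Stage 2: B1 = -1128; c = 10; remainder = value at the root: 9*(10)^3 - 6*(10)^2 - 3*(10)^1 = (9000) + (-600) + (-30) = 8370; answer 8370

8370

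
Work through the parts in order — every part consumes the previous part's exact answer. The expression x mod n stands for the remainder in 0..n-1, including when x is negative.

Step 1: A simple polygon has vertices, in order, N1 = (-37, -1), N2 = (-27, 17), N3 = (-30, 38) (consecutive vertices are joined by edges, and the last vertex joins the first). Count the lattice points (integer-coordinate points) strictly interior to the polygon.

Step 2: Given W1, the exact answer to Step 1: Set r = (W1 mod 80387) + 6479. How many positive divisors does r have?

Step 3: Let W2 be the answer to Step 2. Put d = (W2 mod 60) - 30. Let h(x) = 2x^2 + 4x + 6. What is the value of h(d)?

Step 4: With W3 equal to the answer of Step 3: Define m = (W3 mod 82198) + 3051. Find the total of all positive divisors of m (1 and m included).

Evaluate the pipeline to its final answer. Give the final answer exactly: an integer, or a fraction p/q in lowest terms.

Step 1: cross terms: (-37*17 - -27*-1)=-656, (-27*38 - -30*17)=-516, (-30*-1 - -37*38)=1436; twice the area = |264| = 264; area = 132; boundary points = 2 + 3 + 1 = 6; strictly interior points = area - boundary/2 + 1 = 130; answer 130
Step 2: W1 = 130; r = 6609; 6609 = 3 * 2203; number of divisors = (1+1) * (1+1) = 4; answer 4
Step 3: W2 = 4; d = -26; 2*(-26)^2 + 4*(-26)^1 + 6 = (1352) + (-104) + (6) = 1254; answer 1254
Step 4: W3 = 1254; m = 4305; 4305 = 3 * 5 * 7 * 41; sigma = (1 + 3) * (1 + 5) * (1 + 7) * (1 + 41) = 4 * 6 * 8 * 42 = 8064; answer 8064

8064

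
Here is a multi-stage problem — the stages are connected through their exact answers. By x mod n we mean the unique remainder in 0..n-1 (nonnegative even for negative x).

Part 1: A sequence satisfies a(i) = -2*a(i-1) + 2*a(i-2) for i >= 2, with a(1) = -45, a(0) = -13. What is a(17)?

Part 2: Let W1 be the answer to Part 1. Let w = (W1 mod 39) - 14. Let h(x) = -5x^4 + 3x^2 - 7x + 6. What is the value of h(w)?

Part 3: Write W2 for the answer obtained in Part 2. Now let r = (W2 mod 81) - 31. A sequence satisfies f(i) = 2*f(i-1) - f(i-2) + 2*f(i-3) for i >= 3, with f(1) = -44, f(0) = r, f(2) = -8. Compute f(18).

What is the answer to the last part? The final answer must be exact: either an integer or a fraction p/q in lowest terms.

471844

Part 1: a(2) = -2*(-45) + 2*(-13) = 64; iterating: a(2)=64, a(3)=-218, a(4)=564, a(5)=-1564, a(6)=4256, a(7)=-11640, a(8)=31792, a(9)=-86864, a(10)=237312, a(11)=-648352, a(12)=1771328, a(13)=-4839360, a(14)=13221376, a(15)=-36121472, a(16)=98685696, a(17)=-269614336; answer -269614336
Part 2: W1 = -269614336; w = 21; -5*(21)^4 + 3*(21)^2 - 7*(21)^1 + 6 = (-972405) + (1323) + (-147) + (6) = -971223; answer -971223
Part 3: W2 = -971223; r = 17; f(3) = 2*(-8) - 1*(-44) + 2*(17) = 62; iterating: f(3)=62, f(4)=44, f(5)=10, f(6)=100, f(7)=278, f(8)=476, f(9)=874, f(10)=1828, f(11)=3734, f(12)=7388, f(13)=14698, f(14)=29476, f(15)=59030, f(16)=117980, f(17)=235882, f(18)=471844; answer 471844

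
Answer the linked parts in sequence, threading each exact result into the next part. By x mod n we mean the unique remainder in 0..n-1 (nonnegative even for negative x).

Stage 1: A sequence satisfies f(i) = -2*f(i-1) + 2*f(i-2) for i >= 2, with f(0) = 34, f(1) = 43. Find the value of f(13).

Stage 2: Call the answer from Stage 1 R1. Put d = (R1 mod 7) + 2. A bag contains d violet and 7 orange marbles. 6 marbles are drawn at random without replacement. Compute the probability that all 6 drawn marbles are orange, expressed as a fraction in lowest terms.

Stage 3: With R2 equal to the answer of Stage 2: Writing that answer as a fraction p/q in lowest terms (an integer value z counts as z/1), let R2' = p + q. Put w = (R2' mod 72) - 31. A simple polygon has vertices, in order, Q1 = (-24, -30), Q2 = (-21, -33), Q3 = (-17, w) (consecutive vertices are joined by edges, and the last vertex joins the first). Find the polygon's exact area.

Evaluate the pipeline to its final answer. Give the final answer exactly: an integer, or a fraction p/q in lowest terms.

219/2

Stage 1: f(2) = -2*(43) + 2*(34) = -18; iterating: f(2)=-18, f(3)=122, f(4)=-280, f(5)=804, f(6)=-2168, f(7)=5944, f(8)=-16224, f(9)=44336, f(10)=-121120, f(11)=330912, f(12)=-904064, f(13)=2469952; answer 2469952
Stage 2: R1 = 2469952; d = 4; total draws C(11,6) = 462; favorable C(7,6) = 7; P = 1/66; answer 1/66
Stage 3: R2 = 1/66; threaded value p + q = 67; w = 36; cross terms: (-24*-33 - -21*-30)=162, (-21*36 - -17*-33)=-1317, (-17*-30 - -24*36)=1374; twice the area = |219| = 219; area = 219/2; answer 219/2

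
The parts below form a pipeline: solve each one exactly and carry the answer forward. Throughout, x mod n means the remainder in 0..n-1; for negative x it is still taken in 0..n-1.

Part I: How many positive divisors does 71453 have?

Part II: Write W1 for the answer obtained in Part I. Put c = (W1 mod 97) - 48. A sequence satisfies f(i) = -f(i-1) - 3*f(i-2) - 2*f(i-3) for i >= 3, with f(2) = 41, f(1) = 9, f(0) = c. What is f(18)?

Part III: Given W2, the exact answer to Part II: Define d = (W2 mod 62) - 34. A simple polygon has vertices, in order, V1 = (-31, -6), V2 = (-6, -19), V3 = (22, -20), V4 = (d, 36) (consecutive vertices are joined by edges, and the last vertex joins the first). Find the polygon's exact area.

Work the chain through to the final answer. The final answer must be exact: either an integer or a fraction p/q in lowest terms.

Part I: 71453 is prime, so its only divisors are 1 and 71453; count = 2; answer 2
Part II: W1 = 2; c = -46; f(3) = -1*(41) - 3*(9) - 2*(-46) = 24; iterating: f(3)=24, f(4)=-165, f(5)=11, f(6)=436, f(7)=-139, f(8)=-1191, f(9)=736, f(10)=3115, f(11)=-2941, f(12)=-7876, f(13)=10469, f(14)=19041, f(15)=-34696, f(16)=-43365, f(17)=109371, f(18)=90116; answer 90116
Part III: W2 = 90116; d = -4; cross terms: (-31*-19 - -6*-6)=553, (-6*-20 - 22*-19)=538, (22*36 - -4*-20)=712, (-4*-6 - -31*36)=1140; twice the area = |2943| = 2943; area = 2943/2; answer 2943/2

2943/2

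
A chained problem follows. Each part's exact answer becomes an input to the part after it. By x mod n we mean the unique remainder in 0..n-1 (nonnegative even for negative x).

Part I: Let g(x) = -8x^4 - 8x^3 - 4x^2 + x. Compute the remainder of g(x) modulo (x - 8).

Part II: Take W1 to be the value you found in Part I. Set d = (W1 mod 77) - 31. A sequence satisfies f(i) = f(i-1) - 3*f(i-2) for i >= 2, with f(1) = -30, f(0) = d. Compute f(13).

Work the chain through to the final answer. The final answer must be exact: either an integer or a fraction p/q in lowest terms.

Part I: remainder = value at the root: -8*(8)^4 - 8*(8)^3 - 4*(8)^2 + 1*(8)^1 = (-32768) + (-4096) + (-256) + (8) = -37112; answer -37112
Part II: W1 = -37112; d = -29; f(2) = 1*(-30) - 3*(-29) = 57; iterating: f(2)=57, f(3)=147, f(4)=-24, f(5)=-465, f(6)=-393, f(7)=1002, f(8)=2181, f(9)=-825, f(10)=-7368, f(11)=-4893, f(12)=17211, f(13)=31890; answer 31890

31890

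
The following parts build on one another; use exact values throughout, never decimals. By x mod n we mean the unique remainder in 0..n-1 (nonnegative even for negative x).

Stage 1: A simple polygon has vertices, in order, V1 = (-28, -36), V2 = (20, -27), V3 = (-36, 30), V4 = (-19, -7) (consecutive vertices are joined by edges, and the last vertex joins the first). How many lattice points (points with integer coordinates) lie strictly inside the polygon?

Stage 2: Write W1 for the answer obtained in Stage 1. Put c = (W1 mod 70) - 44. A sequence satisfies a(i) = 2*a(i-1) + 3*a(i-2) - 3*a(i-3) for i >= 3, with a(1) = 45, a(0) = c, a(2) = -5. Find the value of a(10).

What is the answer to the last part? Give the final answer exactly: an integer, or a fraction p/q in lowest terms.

148612

Stage 1: cross terms: (-28*-27 - 20*-36)=1476, (20*30 - -36*-27)=-372, (-36*-7 - -19*30)=822, (-19*-36 - -28*-7)=488; twice the area = |2414| = 2414; area = 1207; boundary points = 3 + 1 + 1 + 1 = 6; strictly interior points = area - boundary/2 + 1 = 1205; answer 1205
Stage 2: W1 = 1205; c = -29; a(3) = 2*(-5) + 3*(45) - 3*(-29) = 212; iterating: a(3)=212, a(4)=274, a(5)=1199, a(6)=2584, a(7)=7943, a(8)=20041, a(9)=56159, a(10)=148612; answer 148612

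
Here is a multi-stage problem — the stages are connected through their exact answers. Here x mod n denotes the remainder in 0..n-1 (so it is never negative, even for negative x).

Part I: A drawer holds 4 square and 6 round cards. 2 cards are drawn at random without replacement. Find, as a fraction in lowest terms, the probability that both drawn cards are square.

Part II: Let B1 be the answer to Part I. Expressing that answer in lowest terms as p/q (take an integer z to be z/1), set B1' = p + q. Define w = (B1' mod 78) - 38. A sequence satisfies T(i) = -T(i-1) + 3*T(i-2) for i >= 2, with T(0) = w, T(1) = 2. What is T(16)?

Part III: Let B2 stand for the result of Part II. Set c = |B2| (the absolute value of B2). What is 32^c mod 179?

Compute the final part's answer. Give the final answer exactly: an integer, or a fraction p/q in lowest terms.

Part I: total draws C(10,2) = 45; favorable C(4,2) = 6; P = 2/15; answer 2/15
Part II: B1 = 2/15; threaded value p + q = 17; w = -21; T(2) = -1*(2) + 3*(-21) = -65; iterating: T(2)=-65, T(3)=71, T(4)=-266, T(5)=479, T(6)=-1277, T(7)=2714, T(8)=-6545, T(9)=14687, T(10)=-34322, T(11)=78383, T(12)=-181349, T(13)=416498, T(14)=-960545, T(15)=2210039, T(16)=-5091674; answer -5091674
Part III: B2 = -5091674; c = 5091674; squarings mod 179: 32^1=32, 32^2=129, 32^4=173, 32^8=36, 32^16=43, 32^32=59, 32^64=80, 32^128=135, 32^256=146, 32^512=15, 32^1024=46, 32^2048=147, 32^4096=129, 32^8192=173, 32^16384=36, 32^32768=43, 32^65536=59, 32^131072=80, 32^262144=135, 32^524288=146, 32^1048576=15, 32^2097152=46, 32^4194304=147; 32^5091674 = 32^2 * 32^8 * 32^16 * 32^64 * 32^256 * 32^4096 * 32^8192 * 32^32768 * 32^65536 * 32^262144 * 32^524288 * 32^4194304 = 25 (mod 179); answer 25

25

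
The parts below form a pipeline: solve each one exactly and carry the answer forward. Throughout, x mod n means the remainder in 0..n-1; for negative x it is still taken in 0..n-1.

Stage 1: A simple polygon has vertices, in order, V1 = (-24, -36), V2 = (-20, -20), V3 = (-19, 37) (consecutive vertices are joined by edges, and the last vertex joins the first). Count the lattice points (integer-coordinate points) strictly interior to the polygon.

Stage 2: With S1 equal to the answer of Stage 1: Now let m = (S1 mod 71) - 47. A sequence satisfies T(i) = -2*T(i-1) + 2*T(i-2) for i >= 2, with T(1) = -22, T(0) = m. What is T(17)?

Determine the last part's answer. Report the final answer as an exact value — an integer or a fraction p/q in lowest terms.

Stage 1: cross terms: (-24*-20 - -20*-36)=-240, (-20*37 - -19*-20)=-1120, (-19*-36 - -24*37)=1572; twice the area = |212| = 212; area = 106; boundary points = 4 + 1 + 1 = 6; strictly interior points = area - boundary/2 + 1 = 104; answer 104
Stage 2: S1 = 104; m = -14; T(2) = -2*(-22) + 2*(-14) = 16; iterating: T(2)=16, T(3)=-76, T(4)=184, T(5)=-520, T(6)=1408, T(7)=-3856, T(8)=10528, T(9)=-28768, T(10)=78592, T(11)=-214720, T(12)=586624, T(13)=-1602688, T(14)=4378624, T(15)=-11962624, T(16)=32682496, T(17)=-89290240; answer -89290240

-89290240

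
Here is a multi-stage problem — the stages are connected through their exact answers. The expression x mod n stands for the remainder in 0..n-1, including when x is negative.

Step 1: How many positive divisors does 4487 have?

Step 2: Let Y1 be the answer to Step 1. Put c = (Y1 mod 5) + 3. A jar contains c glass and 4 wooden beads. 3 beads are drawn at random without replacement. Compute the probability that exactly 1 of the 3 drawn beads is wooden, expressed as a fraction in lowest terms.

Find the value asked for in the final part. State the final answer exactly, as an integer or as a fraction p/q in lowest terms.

28/55

Step 1: 4487 = 7 * 641; number of divisors = (1+1) * (1+1) = 4; answer 4
Step 2: Y1 = 4; c = 7; total draws C(11,3) = 165; favorable C(4,1)*C(7,2) = 84; P = 28/55; answer 28/55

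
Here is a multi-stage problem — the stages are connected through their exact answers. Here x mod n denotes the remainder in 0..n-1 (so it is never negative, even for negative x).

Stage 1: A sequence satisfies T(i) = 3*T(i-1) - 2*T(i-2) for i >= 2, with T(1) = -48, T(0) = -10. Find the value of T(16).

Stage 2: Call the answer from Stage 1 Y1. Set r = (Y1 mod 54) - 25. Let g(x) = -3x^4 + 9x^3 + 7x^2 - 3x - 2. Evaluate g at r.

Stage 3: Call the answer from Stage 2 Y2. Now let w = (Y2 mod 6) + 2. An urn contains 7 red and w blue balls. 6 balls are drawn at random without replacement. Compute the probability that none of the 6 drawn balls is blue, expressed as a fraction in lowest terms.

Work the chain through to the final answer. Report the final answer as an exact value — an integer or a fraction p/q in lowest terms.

1/66

Stage 1: T(2) = 3*(-48) - 2*(-10) = -124; iterating: T(2)=-124, T(3)=-276, T(4)=-580, T(5)=-1188, T(6)=-2404, T(7)=-4836, T(8)=-9700, T(9)=-19428, T(10)=-38884, T(11)=-77796, T(12)=-155620, T(13)=-311268, T(14)=-622564, T(15)=-1245156, T(16)=-2490340; answer -2490340
Stage 2: Y1 = -2490340; r = 7; -3*(7)^4 + 9*(7)^3 + 7*(7)^2 - 3*(7)^1 - 2 = (-7203) + (3087) + (343) + (-21) + (-2) = -3796; answer -3796
Stage 3: Y2 = -3796; w = 4; total draws C(11,6) = 462; favorable C(7,6) = 7; P = 1/66; answer 1/66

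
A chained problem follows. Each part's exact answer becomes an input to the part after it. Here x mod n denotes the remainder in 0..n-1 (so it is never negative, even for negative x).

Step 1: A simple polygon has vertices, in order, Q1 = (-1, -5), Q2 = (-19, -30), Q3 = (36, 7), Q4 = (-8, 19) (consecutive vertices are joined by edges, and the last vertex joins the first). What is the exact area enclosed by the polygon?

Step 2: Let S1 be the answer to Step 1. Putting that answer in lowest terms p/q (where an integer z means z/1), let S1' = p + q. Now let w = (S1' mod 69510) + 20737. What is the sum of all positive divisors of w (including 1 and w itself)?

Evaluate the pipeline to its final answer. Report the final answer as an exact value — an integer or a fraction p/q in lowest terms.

50400

Step 1: cross terms: (-1*-30 - -19*-5)=-65, (-19*7 - 36*-30)=947, (36*19 - -8*7)=740, (-8*-5 - -1*19)=59; twice the area = |1681| = 1681; area = 1681/2; answer 1681/2
Step 2: S1 = 1681/2; threaded value p + q = 1683; w = 22420; 22420 = 2^2 * 5 * 19 * 59; sigma = (1 + 2 + 4) * (1 + 5) * (1 + 19) * (1 + 59) = 7 * 6 * 20 * 60 = 50400; answer 50400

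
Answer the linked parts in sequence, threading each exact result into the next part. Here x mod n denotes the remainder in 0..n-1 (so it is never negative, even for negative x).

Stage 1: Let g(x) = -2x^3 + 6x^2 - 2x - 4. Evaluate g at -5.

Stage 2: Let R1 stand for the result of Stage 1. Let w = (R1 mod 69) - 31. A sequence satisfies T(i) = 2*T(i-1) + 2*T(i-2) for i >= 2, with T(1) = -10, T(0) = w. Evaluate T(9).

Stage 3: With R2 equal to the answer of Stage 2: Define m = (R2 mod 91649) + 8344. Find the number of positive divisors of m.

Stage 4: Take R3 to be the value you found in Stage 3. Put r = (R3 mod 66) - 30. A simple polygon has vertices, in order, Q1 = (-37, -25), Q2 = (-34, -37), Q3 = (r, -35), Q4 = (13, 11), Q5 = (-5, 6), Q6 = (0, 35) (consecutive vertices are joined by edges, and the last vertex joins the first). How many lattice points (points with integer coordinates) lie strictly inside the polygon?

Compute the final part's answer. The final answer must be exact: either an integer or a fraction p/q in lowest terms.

Stage 1: -2*(-5)^3 + 6*(-5)^2 - 2*(-5)^1 - 4 = (250) + (150) + (10) + (-4) = 406; answer 406
Stage 2: R1 = 406; w = 30; T(2) = 2*(-10) + 2*(30) = 40; iterating: T(2)=40, T(3)=60, T(4)=200, T(5)=520, T(6)=1440, T(7)=3920, T(8)=10720, T(9)=29280; answer 29280
Stage 3: R2 = 29280; m = 37624; 37624 = 2^3 * 4703; number of divisors = (3+1) * (1+1) = 8; answer 8
Stage 4: R3 = 8; r = -22; cross terms: (-37*-37 - -34*-25)=519, (-34*-35 - -22*-37)=376, (-22*11 - 13*-35)=213, (13*6 - -5*11)=133, (-5*35 - 0*6)=-175, (0*-25 - -37*35)=1295; twice the area = |2361| = 2361; area = 2361/2; boundary points = 3 + 2 + 1 + 1 + 1 + 1 = 9; strictly interior points = area - boundary/2 + 1 = 1177; answer 1177

1177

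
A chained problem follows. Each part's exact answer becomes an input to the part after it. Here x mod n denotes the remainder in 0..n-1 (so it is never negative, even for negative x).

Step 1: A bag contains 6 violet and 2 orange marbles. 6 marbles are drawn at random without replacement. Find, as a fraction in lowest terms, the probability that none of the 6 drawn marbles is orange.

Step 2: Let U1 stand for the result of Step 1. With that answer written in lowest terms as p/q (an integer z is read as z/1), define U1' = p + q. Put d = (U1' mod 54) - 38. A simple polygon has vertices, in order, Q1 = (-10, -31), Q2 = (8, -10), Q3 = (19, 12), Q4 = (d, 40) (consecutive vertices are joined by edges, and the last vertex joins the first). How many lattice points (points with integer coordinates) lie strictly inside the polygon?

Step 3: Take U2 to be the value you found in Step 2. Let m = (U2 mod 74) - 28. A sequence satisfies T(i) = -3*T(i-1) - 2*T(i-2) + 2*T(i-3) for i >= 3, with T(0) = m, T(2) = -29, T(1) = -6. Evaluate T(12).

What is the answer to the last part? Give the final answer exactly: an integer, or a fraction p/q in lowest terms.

Step 1: total draws C(8,6) = 28; favorable C(6,6) = 1; P = 1/28; answer 1/28
Step 2: U1 = 1/28; threaded value p + q = 29; d = -9; cross terms: (-10*-10 - 8*-31)=348, (8*12 - 19*-10)=286, (19*40 - -9*12)=868, (-9*-31 - -10*40)=679; twice the area = |2181| = 2181; area = 2181/2; boundary points = 3 + 11 + 28 + 1 = 43; strictly interior points = area - boundary/2 + 1 = 1070; answer 1070
Step 3: U2 = 1070; m = 6; T(3) = -3*(-29) - 2*(-6) + 2*(6) = 111; iterating: T(3)=111, T(4)=-287, T(5)=581, T(6)=-947, T(7)=1105, T(8)=-259, T(9)=-3327, T(10)=12709, T(11)=-31991, T(12)=63901; answer 63901

63901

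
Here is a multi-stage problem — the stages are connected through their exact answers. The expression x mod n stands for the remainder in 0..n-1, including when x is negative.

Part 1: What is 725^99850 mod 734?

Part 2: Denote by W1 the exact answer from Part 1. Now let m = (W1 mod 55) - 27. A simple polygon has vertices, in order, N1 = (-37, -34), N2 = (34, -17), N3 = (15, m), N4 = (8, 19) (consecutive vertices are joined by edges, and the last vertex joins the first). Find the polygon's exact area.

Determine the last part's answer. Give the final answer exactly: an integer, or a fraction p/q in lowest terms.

Part 1: squarings mod 734: 725^1=725, 725^2=81, 725^4=689, 725^8=557, 725^16=501, 725^32=707, 725^64=729, 725^128=25, 725^256=625, 725^512=137, 725^1024=419, 725^2048=135, 725^4096=609, 725^8192=211, 725^16384=481, 725^32768=151, 725^65536=47; 725^99850 = 725^2 * 725^8 * 725^512 * 725^1024 * 725^32768 * 725^65536 = 199 (mod 734); answer 199
Part 2: W1 = 199; m = 7; cross terms: (-37*-17 - 34*-34)=1785, (34*7 - 15*-17)=493, (15*19 - 8*7)=229, (8*-34 - -37*19)=431; twice the area = |2938| = 2938; area = 1469; answer 1469

1469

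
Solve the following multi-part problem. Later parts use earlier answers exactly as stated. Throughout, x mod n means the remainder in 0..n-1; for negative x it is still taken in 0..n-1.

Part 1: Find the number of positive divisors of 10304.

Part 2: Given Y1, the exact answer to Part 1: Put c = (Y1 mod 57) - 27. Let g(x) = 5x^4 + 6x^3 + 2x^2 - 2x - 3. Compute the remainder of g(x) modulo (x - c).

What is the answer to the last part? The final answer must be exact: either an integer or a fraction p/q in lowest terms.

8

Part 1: 10304 = 2^6 * 7 * 23; number of divisors = (6+1) * (1+1) * (1+1) = 28; answer 28
Part 2: Y1 = 28; c = 1; remainder = value at the root: 5*(1)^4 + 6*(1)^3 + 2*(1)^2 - 2*(1)^1 - 3 = (5) + (6) + (2) + (-2) + (-3) = 8; answer 8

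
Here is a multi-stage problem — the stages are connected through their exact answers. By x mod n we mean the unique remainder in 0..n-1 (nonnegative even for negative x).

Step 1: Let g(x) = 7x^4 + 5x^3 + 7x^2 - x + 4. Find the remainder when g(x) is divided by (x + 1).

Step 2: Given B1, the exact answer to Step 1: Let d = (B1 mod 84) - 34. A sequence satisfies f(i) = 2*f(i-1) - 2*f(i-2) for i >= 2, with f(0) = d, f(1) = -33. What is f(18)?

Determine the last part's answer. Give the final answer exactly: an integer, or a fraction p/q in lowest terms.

Step 1: remainder = value at the root: 7*(-1)^4 + 5*(-1)^3 + 7*(-1)^2 - 1*(-1)^1 + 4 = (7) + (-5) + (7) + (1) + (4) = 14; answer 14
Step 2: B1 = 14; d = -20; f(2) = 2*(-33) - 2*(-20) = -26; iterating: f(2)=-26, f(3)=14, f(4)=80, f(5)=132, f(6)=104, f(7)=-56, f(8)=-320, f(9)=-528, f(10)=-416, f(11)=224, f(12)=1280, f(13)=2112, f(14)=1664, f(15)=-896, f(16)=-5120, f(17)=-8448, f(18)=-6656; answer -6656

-6656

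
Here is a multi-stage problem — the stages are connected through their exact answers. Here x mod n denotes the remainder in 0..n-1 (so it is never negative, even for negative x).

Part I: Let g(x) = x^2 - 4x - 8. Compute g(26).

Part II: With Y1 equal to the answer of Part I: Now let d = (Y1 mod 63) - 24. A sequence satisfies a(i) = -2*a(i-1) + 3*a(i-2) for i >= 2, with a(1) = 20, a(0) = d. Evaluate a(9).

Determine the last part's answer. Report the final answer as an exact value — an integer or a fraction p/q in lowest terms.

-78700

Part I: 1*(26)^2 - 4*(26)^1 - 8 = (676) + (-104) + (-8) = 564; answer 564
Part II: Y1 = 564; d = 36; a(2) = -2*(20) + 3*(36) = 68; iterating: a(2)=68, a(3)=-76, a(4)=356, a(5)=-940, a(6)=2948, a(7)=-8716, a(8)=26276, a(9)=-78700; answer -78700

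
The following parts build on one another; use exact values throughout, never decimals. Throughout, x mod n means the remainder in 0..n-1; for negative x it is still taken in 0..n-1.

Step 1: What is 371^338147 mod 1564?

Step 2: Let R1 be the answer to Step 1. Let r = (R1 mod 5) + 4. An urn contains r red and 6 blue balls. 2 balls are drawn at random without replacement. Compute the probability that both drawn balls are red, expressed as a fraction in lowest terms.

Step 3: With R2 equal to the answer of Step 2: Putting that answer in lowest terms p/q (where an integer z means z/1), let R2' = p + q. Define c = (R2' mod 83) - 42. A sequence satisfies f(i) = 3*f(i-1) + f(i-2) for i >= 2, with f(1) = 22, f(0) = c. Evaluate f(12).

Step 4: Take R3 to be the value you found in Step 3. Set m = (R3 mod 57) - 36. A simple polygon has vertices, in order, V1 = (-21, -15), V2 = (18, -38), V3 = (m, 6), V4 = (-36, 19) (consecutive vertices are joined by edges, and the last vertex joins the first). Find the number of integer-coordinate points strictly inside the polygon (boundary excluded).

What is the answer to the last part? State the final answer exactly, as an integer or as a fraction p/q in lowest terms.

Step 1: squarings mod 1564: 371^1=371, 371^2=9, 371^4=81, 371^8=305, 371^16=749, 371^32=1089, 371^64=409, 371^128=1497, 371^256=1361, 371^512=545, 371^1024=1429, 371^2048=1021, 371^4096=817, 371^8192=1225, 371^16384=749, 371^32768=1089, 371^65536=409, 371^131072=1497, 371^262144=1361; 371^338147 = 371^1 * 371^2 * 371^32 * 371^64 * 371^128 * 371^2048 * 371^8192 * 371^65536 * 371^262144 = 347 (mod 1564); answer 347
Step 2: R1 = 347; r = 6; total draws C(12,2) = 66; favorable C(6,2) = 15; P = 5/22; answer 5/22
Step 3: R2 = 5/22; threaded value p + q = 27; c = -15; f(2) = 3*(22) + 1*(-15) = 51; iterating: f(2)=51, f(3)=175, f(4)=576, f(5)=1903, f(6)=6285, f(7)=20758, f(8)=68559, f(9)=226435, f(10)=747864, f(11)=2470027, f(12)=8157945; answer 8157945
Step 4: R3 = 8157945; m = 12; cross terms: (-21*-38 - 18*-15)=1068, (18*6 - 12*-38)=564, (12*19 - -36*6)=444, (-36*-15 - -21*19)=939; twice the area = |3015| = 3015; area = 3015/2; boundary points = 1 + 2 + 1 + 1 = 5; strictly interior points = area - boundary/2 + 1 = 1506; answer 1506

1506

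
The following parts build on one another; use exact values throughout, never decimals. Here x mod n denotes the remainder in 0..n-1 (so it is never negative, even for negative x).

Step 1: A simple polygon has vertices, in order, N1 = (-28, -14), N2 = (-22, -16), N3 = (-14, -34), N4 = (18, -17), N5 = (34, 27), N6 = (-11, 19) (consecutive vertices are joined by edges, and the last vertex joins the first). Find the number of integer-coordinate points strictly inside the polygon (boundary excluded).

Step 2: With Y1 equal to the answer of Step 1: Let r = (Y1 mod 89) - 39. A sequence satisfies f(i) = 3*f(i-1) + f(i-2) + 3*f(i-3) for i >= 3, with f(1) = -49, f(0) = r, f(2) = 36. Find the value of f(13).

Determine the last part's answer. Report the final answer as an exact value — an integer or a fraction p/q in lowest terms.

Step 1: cross terms: (-28*-16 - -22*-14)=140, (-22*-34 - -14*-16)=524, (-14*-17 - 18*-34)=850, (18*27 - 34*-17)=1064, (34*19 - -11*27)=943, (-11*-14 - -28*19)=686; twice the area = |4207| = 4207; area = 4207/2; boundary points = 2 + 2 + 1 + 4 + 1 + 1 = 11; strictly interior points = area - boundary/2 + 1 = 2099; answer 2099
Step 2: Y1 = 2099; r = 13; f(3) = 3*(36) + 1*(-49) + 3*(13) = 98; iterating: f(3)=98, f(4)=183, f(5)=755, f(6)=2742, f(7)=9530, f(8)=33597, f(9)=118547, f(10)=417828, f(11)=1472822, f(12)=5191935, f(13)=18302111; answer 18302111

18302111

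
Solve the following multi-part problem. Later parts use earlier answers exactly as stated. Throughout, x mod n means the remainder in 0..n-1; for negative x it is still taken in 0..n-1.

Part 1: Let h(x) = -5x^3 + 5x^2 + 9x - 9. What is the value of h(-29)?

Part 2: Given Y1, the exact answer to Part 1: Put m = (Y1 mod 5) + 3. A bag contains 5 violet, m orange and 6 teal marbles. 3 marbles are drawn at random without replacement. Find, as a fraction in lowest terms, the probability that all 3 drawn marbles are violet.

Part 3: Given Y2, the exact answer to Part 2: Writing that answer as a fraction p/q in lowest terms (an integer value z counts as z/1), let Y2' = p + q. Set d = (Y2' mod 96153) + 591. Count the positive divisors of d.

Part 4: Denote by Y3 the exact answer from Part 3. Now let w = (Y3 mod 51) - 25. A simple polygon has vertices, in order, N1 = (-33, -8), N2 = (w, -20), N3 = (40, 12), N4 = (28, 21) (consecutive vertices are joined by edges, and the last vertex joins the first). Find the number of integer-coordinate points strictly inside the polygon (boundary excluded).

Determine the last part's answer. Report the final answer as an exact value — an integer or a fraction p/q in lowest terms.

999

Part 1: -5*(-29)^3 + 5*(-29)^2 + 9*(-29)^1 - 9 = (121945) + (4205) + (-261) + (-9) = 125880; answer 125880
Part 2: Y1 = 125880; m = 3; total draws C(14,3) = 364; favorable C(5,3) = 10; P = 5/182; answer 5/182
Part 3: Y2 = 5/182; threaded value p + q = 187; d = 778; 778 = 2 * 389; number of divisors = (1+1) * (1+1) = 4; answer 4
Part 4: Y3 = 4; w = -21; cross terms: (-33*-20 - -21*-8)=492, (-21*12 - 40*-20)=548, (40*21 - 28*12)=504, (28*-8 - -33*21)=469; twice the area = |2013| = 2013; area = 2013/2; boundary points = 12 + 1 + 3 + 1 = 17; strictly interior points = area - boundary/2 + 1 = 999; answer 999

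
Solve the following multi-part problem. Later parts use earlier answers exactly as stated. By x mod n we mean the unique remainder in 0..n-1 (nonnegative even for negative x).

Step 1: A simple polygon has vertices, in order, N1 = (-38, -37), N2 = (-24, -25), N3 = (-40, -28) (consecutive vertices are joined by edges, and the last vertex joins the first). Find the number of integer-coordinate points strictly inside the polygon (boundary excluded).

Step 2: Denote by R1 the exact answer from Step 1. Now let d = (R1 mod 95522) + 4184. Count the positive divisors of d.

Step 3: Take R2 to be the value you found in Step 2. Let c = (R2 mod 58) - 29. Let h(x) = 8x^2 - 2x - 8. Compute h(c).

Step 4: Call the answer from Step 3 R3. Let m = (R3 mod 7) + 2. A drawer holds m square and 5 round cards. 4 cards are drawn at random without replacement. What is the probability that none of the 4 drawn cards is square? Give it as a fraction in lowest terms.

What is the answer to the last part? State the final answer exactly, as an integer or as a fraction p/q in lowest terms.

5/126

Step 1: cross terms: (-38*-25 - -24*-37)=62, (-24*-28 - -40*-25)=-328, (-40*-37 - -38*-28)=416; twice the area = |150| = 150; area = 75; boundary points = 2 + 1 + 1 = 4; strictly interior points = area - boundary/2 + 1 = 74; answer 74
Step 2: R1 = 74; d = 4258; 4258 = 2 * 2129; number of divisors = (1+1) * (1+1) = 4; answer 4
Step 3: R2 = 4; c = -25; 8*(-25)^2 - 2*(-25)^1 - 8 = (5000) + (50) + (-8) = 5042; answer 5042
Step 4: R3 = 5042; m = 4; total draws C(9,4) = 126; favorable C(5,4) = 5; P = 5/126; answer 5/126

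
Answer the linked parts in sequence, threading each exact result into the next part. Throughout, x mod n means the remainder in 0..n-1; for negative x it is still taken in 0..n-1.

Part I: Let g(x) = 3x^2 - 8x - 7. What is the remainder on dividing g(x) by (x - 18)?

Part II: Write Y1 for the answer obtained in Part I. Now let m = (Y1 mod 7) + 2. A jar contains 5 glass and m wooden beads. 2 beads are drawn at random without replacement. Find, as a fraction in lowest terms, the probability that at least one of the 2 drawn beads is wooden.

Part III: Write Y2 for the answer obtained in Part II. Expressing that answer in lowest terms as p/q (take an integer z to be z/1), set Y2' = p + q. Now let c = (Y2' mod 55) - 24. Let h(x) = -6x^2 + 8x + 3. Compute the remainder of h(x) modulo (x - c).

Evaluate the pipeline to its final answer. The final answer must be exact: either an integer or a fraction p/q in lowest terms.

Part I: remainder = value at the root: 3*(18)^2 - 8*(18)^1 - 7 = (972) + (-144) + (-7) = 821; answer 821
Part II: Y1 = 821; m = 4; total draws C(9,2) = 36; complement C(5,2) = 10; favorable 36 - 10 = 26; P = 13/18; answer 13/18
Part III: Y2 = 13/18; threaded value p + q = 31; c = 7; remainder = value at the root: -6*(7)^2 + 8*(7)^1 + 3 = (-294) + (56) + (3) = -235; answer -235

-235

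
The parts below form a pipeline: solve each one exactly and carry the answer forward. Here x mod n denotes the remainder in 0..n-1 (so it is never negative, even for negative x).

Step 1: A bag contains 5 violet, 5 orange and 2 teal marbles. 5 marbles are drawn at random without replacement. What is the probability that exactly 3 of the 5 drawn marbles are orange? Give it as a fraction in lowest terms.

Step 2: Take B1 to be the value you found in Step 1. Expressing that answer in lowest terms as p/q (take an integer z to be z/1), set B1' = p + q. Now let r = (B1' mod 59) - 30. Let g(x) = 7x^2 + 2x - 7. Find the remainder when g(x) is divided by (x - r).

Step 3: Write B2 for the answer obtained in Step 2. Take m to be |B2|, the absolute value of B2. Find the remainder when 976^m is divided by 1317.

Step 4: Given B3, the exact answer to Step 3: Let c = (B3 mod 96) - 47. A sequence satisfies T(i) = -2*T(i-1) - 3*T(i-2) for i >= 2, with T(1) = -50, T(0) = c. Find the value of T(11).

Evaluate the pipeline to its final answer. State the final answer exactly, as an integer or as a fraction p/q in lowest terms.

Step 1: total draws C(12,5) = 792; favorable C(5,3)*C(7,2) = 210; P = 35/132; answer 35/132
Step 2: B1 = 35/132; threaded value p + q = 167; r = 19; remainder = value at the root: 7*(19)^2 + 2*(19)^1 - 7 = (2527) + (38) + (-7) = 2558; answer 2558
Step 3: B2 = 2558; m = 2558; squarings mod 1317: 976^1=976, 976^2=385, 976^4=721, 976^8=943, 976^16=274, 976^32=7, 976^64=49, 976^128=1084, 976^256=292, 976^512=976, 976^1024=385, 976^2048=721; 976^2558 = 976^2 * 976^4 * 976^8 * 976^16 * 976^32 * 976^64 * 976^128 * 976^256 * 976^2048 = 415 (mod 1317); answer 415
Step 4: B3 = 415; c = -16; T(2) = -2*(-50) - 3*(-16) = 148; iterating: T(2)=148, T(3)=-146, T(4)=-152, T(5)=742, T(6)=-1028, T(7)=-170, T(8)=3424, T(9)=-6338, T(10)=2404, T(11)=14206; answer 14206

14206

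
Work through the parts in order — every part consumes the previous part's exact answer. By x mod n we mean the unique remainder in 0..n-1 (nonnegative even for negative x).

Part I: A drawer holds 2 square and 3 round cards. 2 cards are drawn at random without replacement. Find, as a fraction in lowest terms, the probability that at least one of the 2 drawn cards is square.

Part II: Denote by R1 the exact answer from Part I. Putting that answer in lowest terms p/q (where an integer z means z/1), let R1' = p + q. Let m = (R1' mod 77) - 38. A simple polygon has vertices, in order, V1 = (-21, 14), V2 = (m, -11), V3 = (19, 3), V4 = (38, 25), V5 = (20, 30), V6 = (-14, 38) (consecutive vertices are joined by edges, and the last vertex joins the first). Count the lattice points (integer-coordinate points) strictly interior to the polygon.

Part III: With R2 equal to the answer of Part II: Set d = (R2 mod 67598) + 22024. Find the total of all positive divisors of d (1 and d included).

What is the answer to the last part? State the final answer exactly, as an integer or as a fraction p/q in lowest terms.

Part I: total draws C(5,2) = 10; complement C(3,2) = 3; favorable 10 - 3 = 7; P = 7/10; answer 7/10
Part II: R1 = 7/10; threaded value p + q = 17; m = -21; cross terms: (-21*-11 - -21*14)=525, (-21*3 - 19*-11)=146, (19*25 - 38*3)=361, (38*30 - 20*25)=640, (20*38 - -14*30)=1180, (-14*14 - -21*38)=602; twice the area = |3454| = 3454; area = 1727; boundary points = 25 + 2 + 1 + 1 + 2 + 1 = 32; strictly interior points = area - boundary/2 + 1 = 1712; answer 1712
Part III: R2 = 1712; d = 23736; 23736 = 2^3 * 3 * 23 * 43; sigma = (1 + 2 + 4 + 8) * (1 + 3) * (1 + 23) * (1 + 43) = 15 * 4 * 24 * 44 = 63360; answer 63360

63360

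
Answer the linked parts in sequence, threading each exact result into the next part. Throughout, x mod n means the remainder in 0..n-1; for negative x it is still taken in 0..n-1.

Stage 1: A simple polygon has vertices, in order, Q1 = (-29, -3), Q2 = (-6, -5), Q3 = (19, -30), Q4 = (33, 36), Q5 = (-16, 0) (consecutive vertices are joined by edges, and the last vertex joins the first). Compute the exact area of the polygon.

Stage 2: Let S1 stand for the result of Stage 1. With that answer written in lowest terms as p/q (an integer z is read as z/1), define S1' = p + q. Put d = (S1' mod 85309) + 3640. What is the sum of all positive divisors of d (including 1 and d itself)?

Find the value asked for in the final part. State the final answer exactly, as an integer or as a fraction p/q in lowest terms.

Stage 1: cross terms: (-29*-5 - -6*-3)=127, (-6*-30 - 19*-5)=275, (19*36 - 33*-30)=1674, (33*0 - -16*36)=576, (-16*-3 - -29*0)=48; twice the area = |2700| = 2700; area = 1350; answer 1350
Stage 2: S1 = 1350; threaded value p + q = 1351; d = 4991; 4991 = 7 * 23 * 31; sigma = (1 + 7) * (1 + 23) * (1 + 31) = 8 * 24 * 32 = 6144; answer 6144

6144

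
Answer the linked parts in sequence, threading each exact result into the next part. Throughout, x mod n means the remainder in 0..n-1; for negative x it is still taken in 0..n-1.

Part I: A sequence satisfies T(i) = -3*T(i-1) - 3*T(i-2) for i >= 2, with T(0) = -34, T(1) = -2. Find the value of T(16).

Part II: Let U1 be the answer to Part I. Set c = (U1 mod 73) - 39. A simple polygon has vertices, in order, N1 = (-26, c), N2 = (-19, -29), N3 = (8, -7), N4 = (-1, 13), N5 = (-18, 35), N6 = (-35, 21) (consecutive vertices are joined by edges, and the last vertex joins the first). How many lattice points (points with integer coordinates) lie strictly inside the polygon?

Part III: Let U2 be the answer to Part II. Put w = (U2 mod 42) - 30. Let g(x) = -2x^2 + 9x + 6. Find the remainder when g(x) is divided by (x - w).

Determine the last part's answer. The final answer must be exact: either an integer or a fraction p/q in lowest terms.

Part I: T(2) = -3*(-2) - 3*(-34) = 108; iterating: T(2)=108, T(3)=-318, T(4)=630, T(5)=-936, T(6)=918, T(7)=54, T(8)=-2916, T(9)=8586, T(10)=-17010, T(11)=25272, T(12)=-24786, T(13)=-1458, T(14)=78732, T(15)=-231822, T(16)=459270; answer 459270
Part II: U1 = 459270; c = -12; cross terms: (-26*-29 - -19*-12)=526, (-19*-7 - 8*-29)=365, (8*13 - -1*-7)=97, (-1*35 - -18*13)=199, (-18*21 - -35*35)=847, (-35*-12 - -26*21)=966; twice the area = |3000| = 3000; area = 1500; boundary points = 1 + 1 + 1 + 1 + 1 + 3 = 8; strictly interior points = area - boundary/2 + 1 = 1497; answer 1497
Part III: U2 = 1497; w = -3; remainder = value at the root: -2*(-3)^2 + 9*(-3)^1 + 6 = (-18) + (-27) + (6) = -39; answer -39

-39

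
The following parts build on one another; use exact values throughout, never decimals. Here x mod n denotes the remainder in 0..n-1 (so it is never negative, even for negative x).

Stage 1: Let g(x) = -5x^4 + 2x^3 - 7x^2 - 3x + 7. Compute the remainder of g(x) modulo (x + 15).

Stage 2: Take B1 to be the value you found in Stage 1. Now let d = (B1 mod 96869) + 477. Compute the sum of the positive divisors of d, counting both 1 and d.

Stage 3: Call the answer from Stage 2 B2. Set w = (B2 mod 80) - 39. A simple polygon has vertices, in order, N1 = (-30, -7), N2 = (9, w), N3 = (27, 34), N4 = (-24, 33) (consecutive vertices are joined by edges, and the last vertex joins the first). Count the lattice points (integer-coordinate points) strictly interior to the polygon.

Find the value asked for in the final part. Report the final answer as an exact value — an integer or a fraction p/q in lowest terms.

Stage 1: remainder = value at the root: -5*(-15)^4 + 2*(-15)^3 - 7*(-15)^2 - 3*(-15)^1 + 7 = (-253125) + (-6750) + (-1575) + (45) + (7) = -261398; answer -261398
Stage 2: B1 = -261398; d = 29686; 29686 = 2 * 14843; sigma = (1 + 2) * (1 + 14843) = 3 * 14844 = 44532; answer 44532
Stage 3: B2 = 44532; w = 13; cross terms: (-30*13 - 9*-7)=-327, (9*34 - 27*13)=-45, (27*33 - -24*34)=1707, (-24*-7 - -30*33)=1158; twice the area = |2493| = 2493; area = 2493/2; boundary points = 1 + 3 + 1 + 2 = 7; strictly interior points = area - boundary/2 + 1 = 1244; answer 1244

1244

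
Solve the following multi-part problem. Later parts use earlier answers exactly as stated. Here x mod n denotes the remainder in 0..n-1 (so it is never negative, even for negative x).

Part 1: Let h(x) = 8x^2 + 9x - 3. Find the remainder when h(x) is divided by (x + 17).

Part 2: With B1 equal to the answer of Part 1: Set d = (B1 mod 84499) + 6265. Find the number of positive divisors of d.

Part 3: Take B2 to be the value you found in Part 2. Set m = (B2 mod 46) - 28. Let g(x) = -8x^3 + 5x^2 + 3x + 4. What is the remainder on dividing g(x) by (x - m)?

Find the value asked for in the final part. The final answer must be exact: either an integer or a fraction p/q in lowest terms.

Part 1: remainder = value at the root: 8*(-17)^2 + 9*(-17)^1 - 3 = (2312) + (-153) + (-3) = 2156; answer 2156
Part 2: B1 = 2156; d = 8421; 8421 = 3 * 7 * 401; number of divisors = (1+1) * (1+1) * (1+1) = 8; answer 8
Part 3: B2 = 8; m = -20; remainder = value at the root: -8*(-20)^3 + 5*(-20)^2 + 3*(-20)^1 + 4 = (64000) + (2000) + (-60) + (4) = 65944; answer 65944

65944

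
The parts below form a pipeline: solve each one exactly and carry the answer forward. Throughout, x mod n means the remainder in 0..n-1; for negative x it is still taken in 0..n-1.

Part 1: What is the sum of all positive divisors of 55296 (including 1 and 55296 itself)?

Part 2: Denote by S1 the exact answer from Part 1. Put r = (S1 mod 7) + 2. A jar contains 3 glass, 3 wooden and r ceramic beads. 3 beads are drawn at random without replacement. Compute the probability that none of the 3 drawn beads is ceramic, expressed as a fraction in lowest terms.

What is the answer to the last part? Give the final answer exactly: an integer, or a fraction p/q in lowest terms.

5/14

Part 1: 55296 = 2^11 * 3^3; sigma = (1 + 2 + 4 + 8 + 16 + 32 + 64 + 128 + 256 + 512 + 1024 + 2048) * (1 + 3 + 9 + 27) = 4095 * 40 = 163800; answer 163800
Part 2: S1 = 163800; r = 2; total draws C(8,3) = 56; favorable C(6,3) = 20; P = 5/14; answer 5/14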